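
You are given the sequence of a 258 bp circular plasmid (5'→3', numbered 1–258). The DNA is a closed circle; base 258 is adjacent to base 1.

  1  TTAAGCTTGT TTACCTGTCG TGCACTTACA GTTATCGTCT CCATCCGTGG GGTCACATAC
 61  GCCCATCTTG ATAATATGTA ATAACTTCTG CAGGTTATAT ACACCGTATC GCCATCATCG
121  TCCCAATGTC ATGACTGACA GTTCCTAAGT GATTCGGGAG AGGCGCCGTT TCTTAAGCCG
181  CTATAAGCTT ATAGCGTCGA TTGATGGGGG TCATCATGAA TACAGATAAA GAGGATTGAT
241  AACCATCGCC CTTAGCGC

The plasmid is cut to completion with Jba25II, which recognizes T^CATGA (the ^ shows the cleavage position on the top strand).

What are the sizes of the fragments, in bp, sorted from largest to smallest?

Jba25II sites (TCATGA) start at positions 129, 214.
Jba25II cuts after the first base of each site, so after positions 129, 214.
Circular molecule, 2 cuts → 2 fragments:
  130–214 → 85 bp
  215–258 then 1–129 → 44 + 129 = 173 bp
Sorted largest to smallest: 173, 85 bp.

173, 85 bp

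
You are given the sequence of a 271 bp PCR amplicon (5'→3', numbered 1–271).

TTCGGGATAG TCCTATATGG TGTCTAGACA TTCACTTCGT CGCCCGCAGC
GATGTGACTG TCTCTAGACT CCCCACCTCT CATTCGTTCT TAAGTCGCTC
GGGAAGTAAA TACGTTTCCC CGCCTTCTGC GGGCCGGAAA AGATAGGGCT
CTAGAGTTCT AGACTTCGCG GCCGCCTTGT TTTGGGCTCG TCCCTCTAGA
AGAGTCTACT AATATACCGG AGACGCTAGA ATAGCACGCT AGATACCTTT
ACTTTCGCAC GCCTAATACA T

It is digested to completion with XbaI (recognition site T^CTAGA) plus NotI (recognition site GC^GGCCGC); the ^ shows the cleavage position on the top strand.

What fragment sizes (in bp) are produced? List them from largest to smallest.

87, 76, 40, 26, 23, 11, 8 bp

XbaI sites (TCTAGA) start at positions 23, 63, 150, 158, 195.
XbaI cuts after the first base of each site, so after positions 23, 63, 150, 158, 195.
The NotI site (GCGGCCGC) starts at position 168.
NotI cuts after base 2 of each site, so after position 169.
Combined cut positions: 23, 63, 150, 158, 169, 195.
Linear molecule, 6 cuts → 7 fragments:
  1–23 → 23 bp
  24–63 → 40 bp
  64–150 → 87 bp
  151–158 → 8 bp
  159–169 → 11 bp
  170–195 → 26 bp
  196–271 → 76 bp
Sorted largest to smallest: 87, 76, 40, 26, 23, 11, 8 bp.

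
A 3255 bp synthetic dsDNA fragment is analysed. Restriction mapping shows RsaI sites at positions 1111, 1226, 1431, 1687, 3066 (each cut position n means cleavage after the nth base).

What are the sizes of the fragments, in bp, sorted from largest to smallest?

Linear molecule, 5 cuts → 6 fragments:
  1111 − 0 = 1111 bp
  1226 − 1111 = 115 bp
  1431 − 1226 = 205 bp
  1687 − 1431 = 256 bp
  3066 − 1687 = 1379 bp
  3255 − 3066 = 189 bp
Sorted largest to smallest: 1379, 1111, 256, 205, 189, 115 bp.

1379, 1111, 256, 205, 189, 115 bp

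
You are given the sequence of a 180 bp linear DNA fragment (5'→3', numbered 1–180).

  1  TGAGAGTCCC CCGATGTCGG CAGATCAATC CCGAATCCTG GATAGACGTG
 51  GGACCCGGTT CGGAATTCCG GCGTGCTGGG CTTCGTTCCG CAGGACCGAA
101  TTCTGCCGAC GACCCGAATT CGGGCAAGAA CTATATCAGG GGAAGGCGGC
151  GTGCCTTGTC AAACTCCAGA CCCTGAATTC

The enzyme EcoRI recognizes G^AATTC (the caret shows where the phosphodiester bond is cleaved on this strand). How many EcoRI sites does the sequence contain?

4

GAATTC occurs starting at positions 63, 98, 116, 175.
EcoRI cuts at 4 sites.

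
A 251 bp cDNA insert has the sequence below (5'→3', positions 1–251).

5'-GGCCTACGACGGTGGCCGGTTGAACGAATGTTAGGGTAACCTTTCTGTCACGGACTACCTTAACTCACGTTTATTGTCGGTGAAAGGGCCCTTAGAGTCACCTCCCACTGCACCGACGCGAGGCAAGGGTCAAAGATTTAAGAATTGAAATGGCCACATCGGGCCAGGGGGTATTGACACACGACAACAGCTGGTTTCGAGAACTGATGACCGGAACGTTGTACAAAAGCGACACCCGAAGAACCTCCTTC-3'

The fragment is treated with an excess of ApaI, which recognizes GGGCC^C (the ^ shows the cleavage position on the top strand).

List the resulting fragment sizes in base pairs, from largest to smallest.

The ApaI site (GGGCCC) starts at position 86.
ApaI cuts after base 5 of each site (before the last base), so after position 90.
Linear molecule, 1 cut → 2 fragments:
  1–90 → 90 bp
  91–251 → 161 bp
Sorted largest to smallest: 161, 90 bp.

161, 90 bp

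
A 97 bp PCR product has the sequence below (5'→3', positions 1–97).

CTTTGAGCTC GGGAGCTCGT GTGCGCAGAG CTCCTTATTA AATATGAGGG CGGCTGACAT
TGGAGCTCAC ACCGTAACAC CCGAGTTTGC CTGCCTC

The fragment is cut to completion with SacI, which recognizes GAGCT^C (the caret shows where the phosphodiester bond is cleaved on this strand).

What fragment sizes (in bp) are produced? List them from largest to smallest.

SacI sites (GAGCTC) start at positions 5, 13, 28, 63.
SacI cuts after base 5 of each site (before the last base), so after positions 9, 17, 32, 67.
Linear molecule, 4 cuts → 5 fragments:
  1–9 → 9 bp
  10–17 → 8 bp
  18–32 → 15 bp
  33–67 → 35 bp
  68–97 → 30 bp
Sorted largest to smallest: 35, 30, 15, 9, 8 bp.

35, 30, 15, 9, 8 bp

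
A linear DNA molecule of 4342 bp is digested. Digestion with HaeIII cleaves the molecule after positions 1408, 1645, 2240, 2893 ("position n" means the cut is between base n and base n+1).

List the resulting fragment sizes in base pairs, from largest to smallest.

Linear molecule, 4 cuts → 5 fragments:
  1408 − 0 = 1408 bp
  1645 − 1408 = 237 bp
  2240 − 1645 = 595 bp
  2893 − 2240 = 653 bp
  4342 − 2893 = 1449 bp
Sorted largest to smallest: 1449, 1408, 653, 595, 237 bp.

1449, 1408, 653, 595, 237 bp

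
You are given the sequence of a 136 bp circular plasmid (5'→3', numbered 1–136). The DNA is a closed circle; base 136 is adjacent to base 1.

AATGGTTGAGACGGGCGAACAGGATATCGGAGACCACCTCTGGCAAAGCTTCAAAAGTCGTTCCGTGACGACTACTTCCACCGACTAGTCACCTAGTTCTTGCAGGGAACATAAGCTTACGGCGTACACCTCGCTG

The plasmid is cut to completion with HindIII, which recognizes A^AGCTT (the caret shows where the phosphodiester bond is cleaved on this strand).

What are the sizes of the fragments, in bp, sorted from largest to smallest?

69, 67 bp

HindIII sites (AAGCTT) start at positions 46, 113.
HindIII cuts after the first base of each site, so after positions 46, 113.
Circular molecule, 2 cuts → 2 fragments:
  47–113 → 67 bp
  114–136 then 1–46 → 23 + 46 = 69 bp
Sorted largest to smallest: 69, 67 bp.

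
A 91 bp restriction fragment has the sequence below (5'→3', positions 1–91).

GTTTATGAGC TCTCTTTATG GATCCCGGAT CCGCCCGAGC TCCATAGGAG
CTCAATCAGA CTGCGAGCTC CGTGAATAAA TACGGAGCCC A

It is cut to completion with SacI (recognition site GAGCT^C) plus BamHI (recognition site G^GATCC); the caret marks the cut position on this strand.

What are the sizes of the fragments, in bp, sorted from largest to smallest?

22, 17, 14, 11, 11, 9, 7 bp

SacI sites (GAGCTC) start at positions 7, 37, 48, 65.
SacI cuts after base 5 of each site (before the last base), so after positions 11, 41, 52, 69.
BamHI sites (GGATCC) start at positions 20, 27.
BamHI cuts after the first base of each site, so after positions 20, 27.
Combined cut positions: 11, 20, 27, 41, 52, 69.
Linear molecule, 6 cuts → 7 fragments:
  1–11 → 11 bp
  12–20 → 9 bp
  21–27 → 7 bp
  28–41 → 14 bp
  42–52 → 11 bp
  53–69 → 17 bp
  70–91 → 22 bp
Sorted largest to smallest: 22, 17, 14, 11, 11, 9, 7 bp.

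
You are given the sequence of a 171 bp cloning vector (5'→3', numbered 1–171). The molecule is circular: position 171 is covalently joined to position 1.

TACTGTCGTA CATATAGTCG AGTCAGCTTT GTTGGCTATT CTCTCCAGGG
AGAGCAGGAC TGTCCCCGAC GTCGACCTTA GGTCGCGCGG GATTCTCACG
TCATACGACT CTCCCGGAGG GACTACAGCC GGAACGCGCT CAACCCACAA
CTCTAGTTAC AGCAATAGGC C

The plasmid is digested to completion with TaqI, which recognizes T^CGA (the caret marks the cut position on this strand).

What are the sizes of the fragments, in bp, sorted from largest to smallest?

117, 54 bp

TaqI sites (TCGA) start at positions 18, 72.
TaqI cuts after the first base of each site, so after positions 18, 72.
Circular molecule, 2 cuts → 2 fragments:
  19–72 → 54 bp
  73–171 then 1–18 → 99 + 18 = 117 bp
Sorted largest to smallest: 117, 54 bp.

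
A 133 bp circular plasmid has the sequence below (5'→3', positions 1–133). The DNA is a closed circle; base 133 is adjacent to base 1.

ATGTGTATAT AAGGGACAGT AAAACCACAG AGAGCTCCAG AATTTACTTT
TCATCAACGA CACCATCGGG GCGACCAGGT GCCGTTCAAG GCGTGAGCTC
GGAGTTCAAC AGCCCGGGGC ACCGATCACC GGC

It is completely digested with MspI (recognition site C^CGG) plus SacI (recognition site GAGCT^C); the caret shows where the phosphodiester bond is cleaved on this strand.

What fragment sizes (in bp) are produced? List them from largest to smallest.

63, 40, 15, 15 bp

MspI sites (CCGG) start at positions 114, 129.
MspI cuts after the first base of each site, so after positions 114, 129.
SacI sites (GAGCTC) start at positions 32, 95.
SacI cuts after base 5 of each site (before the last base), so after positions 36, 99.
Combined cut positions: 36, 99, 114, 129.
Circular molecule, 4 cuts → 4 fragments:
  37–99 → 63 bp
  100–114 → 15 bp
  115–129 → 15 bp
  130–133 then 1–36 → 4 + 36 = 40 bp
Sorted largest to smallest: 63, 40, 15, 15 bp.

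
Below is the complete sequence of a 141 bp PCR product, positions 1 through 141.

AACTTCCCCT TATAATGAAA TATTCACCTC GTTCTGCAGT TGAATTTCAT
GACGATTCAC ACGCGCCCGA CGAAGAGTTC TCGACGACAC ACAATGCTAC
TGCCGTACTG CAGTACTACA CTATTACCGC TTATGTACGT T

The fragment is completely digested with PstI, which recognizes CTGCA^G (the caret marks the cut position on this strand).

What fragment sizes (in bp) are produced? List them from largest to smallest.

74, 38, 29 bp

PstI sites (CTGCAG) start at positions 34, 108.
PstI cuts after base 5 of each site (before the last base), so after positions 38, 112.
Linear molecule, 2 cuts → 3 fragments:
  1–38 → 38 bp
  39–112 → 74 bp
  113–141 → 29 bp
Sorted largest to smallest: 74, 38, 29 bp.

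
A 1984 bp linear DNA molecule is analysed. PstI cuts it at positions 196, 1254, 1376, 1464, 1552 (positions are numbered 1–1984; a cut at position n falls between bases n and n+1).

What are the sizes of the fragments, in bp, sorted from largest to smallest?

1058, 432, 196, 122, 88, 88 bp

Linear molecule, 5 cuts → 6 fragments:
  196 − 0 = 196 bp
  1254 − 196 = 1058 bp
  1376 − 1254 = 122 bp
  1464 − 1376 = 88 bp
  1552 − 1464 = 88 bp
  1984 − 1552 = 432 bp
Sorted largest to smallest: 1058, 432, 196, 122, 88, 88 bp.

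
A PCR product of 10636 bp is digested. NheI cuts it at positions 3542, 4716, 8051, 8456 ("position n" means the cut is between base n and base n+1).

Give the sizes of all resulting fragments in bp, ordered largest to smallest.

3542, 3335, 2180, 1174, 405 bp

Linear molecule, 4 cuts → 5 fragments:
  3542 − 0 = 3542 bp
  4716 − 3542 = 1174 bp
  8051 − 4716 = 3335 bp
  8456 − 8051 = 405 bp
  10636 − 8456 = 2180 bp
Sorted largest to smallest: 3542, 3335, 2180, 1174, 405 bp.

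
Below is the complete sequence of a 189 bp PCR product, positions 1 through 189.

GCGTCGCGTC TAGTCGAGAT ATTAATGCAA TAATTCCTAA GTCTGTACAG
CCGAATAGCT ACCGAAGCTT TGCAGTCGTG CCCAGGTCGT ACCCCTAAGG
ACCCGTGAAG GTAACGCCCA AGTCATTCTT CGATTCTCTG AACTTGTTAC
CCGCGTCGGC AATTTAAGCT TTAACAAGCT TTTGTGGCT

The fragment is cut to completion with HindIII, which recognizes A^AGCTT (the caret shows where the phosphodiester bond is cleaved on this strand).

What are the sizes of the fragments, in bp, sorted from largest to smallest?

HindIII sites (AAGCTT) start at positions 65, 166, 176.
HindIII cuts after the first base of each site, so after positions 65, 166, 176.
Linear molecule, 3 cuts → 4 fragments:
  1–65 → 65 bp
  66–166 → 101 bp
  167–176 → 10 bp
  177–189 → 13 bp
Sorted largest to smallest: 101, 65, 13, 10 bp.

101, 65, 13, 10 bp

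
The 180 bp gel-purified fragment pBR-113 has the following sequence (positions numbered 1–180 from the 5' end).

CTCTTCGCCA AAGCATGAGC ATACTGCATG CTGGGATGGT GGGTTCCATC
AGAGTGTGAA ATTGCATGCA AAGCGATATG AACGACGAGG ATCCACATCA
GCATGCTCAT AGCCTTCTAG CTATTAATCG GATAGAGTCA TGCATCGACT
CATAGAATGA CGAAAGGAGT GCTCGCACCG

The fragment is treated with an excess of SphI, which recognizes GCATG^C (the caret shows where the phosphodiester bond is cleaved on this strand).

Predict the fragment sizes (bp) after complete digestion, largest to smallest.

SphI sites (GCATGC) start at positions 26, 64, 101.
SphI cuts after base 5 of each site (before the last base), so after positions 30, 68, 105.
Linear molecule, 3 cuts → 4 fragments:
  1–30 → 30 bp
  31–68 → 38 bp
  69–105 → 37 bp
  106–180 → 75 bp
Sorted largest to smallest: 75, 38, 37, 30 bp.

75, 38, 37, 30 bp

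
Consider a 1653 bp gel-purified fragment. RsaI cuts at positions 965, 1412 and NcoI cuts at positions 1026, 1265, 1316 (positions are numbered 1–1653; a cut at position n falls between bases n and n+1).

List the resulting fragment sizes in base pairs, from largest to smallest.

965, 241, 239, 96, 61, 51 bp

Combined cut positions (sorted): 965, 1026, 1265, 1316, 1412.
Linear molecule, 5 cuts → 6 fragments:
  965 − 0 = 965 bp
  1026 − 965 = 61 bp
  1265 − 1026 = 239 bp
  1316 − 1265 = 51 bp
  1412 − 1316 = 96 bp
  1653 − 1412 = 241 bp
Sorted largest to smallest: 965, 241, 239, 96, 61, 51 bp.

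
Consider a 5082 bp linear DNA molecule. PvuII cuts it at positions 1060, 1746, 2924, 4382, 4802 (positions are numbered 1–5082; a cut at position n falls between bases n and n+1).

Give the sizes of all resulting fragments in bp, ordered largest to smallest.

Linear molecule, 5 cuts → 6 fragments:
  1060 − 0 = 1060 bp
  1746 − 1060 = 686 bp
  2924 − 1746 = 1178 bp
  4382 − 2924 = 1458 bp
  4802 − 4382 = 420 bp
  5082 − 4802 = 280 bp
Sorted largest to smallest: 1458, 1178, 1060, 686, 420, 280 bp.

1458, 1178, 1060, 686, 420, 280 bp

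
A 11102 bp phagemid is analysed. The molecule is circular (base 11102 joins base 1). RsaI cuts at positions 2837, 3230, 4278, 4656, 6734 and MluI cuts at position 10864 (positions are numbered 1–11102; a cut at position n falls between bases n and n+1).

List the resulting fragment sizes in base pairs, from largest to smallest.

4130, 3075, 2078, 1048, 393, 378 bp

Combined cut positions (sorted): 2837, 3230, 4278, 4656, 6734, 10864.
Circular molecule, 6 cuts → 6 fragments:
  3230 − 2837 = 393 bp
  4278 − 3230 = 1048 bp
  4656 − 4278 = 378 bp
  6734 − 4656 = 2078 bp
  10864 − 6734 = 4130 bp
  wrap: 11102 − 10864 + 2837 = 3075 bp
Sorted largest to smallest: 4130, 3075, 2078, 1048, 393, 378 bp.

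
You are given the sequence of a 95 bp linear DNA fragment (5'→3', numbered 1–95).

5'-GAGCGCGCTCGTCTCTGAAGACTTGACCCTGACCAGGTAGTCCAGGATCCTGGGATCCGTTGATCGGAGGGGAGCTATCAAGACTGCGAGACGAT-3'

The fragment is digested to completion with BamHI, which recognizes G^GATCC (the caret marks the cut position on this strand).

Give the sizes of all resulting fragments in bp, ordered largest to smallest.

BamHI sites (GGATCC) start at positions 45, 53.
BamHI cuts after the first base of each site, so after positions 45, 53.
Linear molecule, 2 cuts → 3 fragments:
  1–45 → 45 bp
  46–53 → 8 bp
  54–95 → 42 bp
Sorted largest to smallest: 45, 42, 8 bp.

45, 42, 8 bp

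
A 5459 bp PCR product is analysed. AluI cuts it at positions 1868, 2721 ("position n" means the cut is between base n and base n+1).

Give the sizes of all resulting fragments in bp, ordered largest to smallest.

Linear molecule, 2 cuts → 3 fragments:
  1868 − 0 = 1868 bp
  2721 − 1868 = 853 bp
  5459 − 2721 = 2738 bp
Sorted largest to smallest: 2738, 1868, 853 bp.

2738, 1868, 853 bp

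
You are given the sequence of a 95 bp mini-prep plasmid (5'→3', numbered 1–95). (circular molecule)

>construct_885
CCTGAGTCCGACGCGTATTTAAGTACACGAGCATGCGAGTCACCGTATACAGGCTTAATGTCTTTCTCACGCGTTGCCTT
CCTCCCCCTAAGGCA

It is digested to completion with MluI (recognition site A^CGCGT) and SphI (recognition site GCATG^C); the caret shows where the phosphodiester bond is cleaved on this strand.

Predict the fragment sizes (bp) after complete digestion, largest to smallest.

37, 34, 24 bp

MluI sites (ACGCGT) start at positions 11, 69.
MluI cuts after the first base of each site, so after positions 11, 69.
The SphI site (GCATGC) starts at position 31.
SphI cuts after base 5 of each site (before the last base), so after position 35.
Combined cut positions: 11, 35, 69.
Circular molecule, 3 cuts → 3 fragments:
  12–35 → 24 bp
  36–69 → 34 bp
  70–95 then 1–11 → 26 + 11 = 37 bp
Sorted largest to smallest: 37, 34, 24 bp.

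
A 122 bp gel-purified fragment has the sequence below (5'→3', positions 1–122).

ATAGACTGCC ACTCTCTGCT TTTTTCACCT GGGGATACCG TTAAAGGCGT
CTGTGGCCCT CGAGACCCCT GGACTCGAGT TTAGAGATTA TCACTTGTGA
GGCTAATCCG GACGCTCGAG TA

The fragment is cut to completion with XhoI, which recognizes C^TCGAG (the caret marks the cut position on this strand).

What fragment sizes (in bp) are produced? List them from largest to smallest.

59, 41, 15, 7 bp

XhoI sites (CTCGAG) start at positions 59, 74, 115.
XhoI cuts after the first base of each site, so after positions 59, 74, 115.
Linear molecule, 3 cuts → 4 fragments:
  1–59 → 59 bp
  60–74 → 15 bp
  75–115 → 41 bp
  116–122 → 7 bp
Sorted largest to smallest: 59, 41, 15, 7 bp.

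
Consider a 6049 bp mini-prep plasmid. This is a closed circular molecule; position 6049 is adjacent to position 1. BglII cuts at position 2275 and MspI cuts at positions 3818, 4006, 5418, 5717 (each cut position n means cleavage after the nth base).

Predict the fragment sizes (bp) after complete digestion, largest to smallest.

2607, 1543, 1412, 299, 188 bp

Combined cut positions (sorted): 2275, 3818, 4006, 5418, 5717.
Circular molecule, 5 cuts → 5 fragments:
  3818 − 2275 = 1543 bp
  4006 − 3818 = 188 bp
  5418 − 4006 = 1412 bp
  5717 − 5418 = 299 bp
  wrap: 6049 − 5717 + 2275 = 2607 bp
Sorted largest to smallest: 2607, 1543, 1412, 299, 188 bp.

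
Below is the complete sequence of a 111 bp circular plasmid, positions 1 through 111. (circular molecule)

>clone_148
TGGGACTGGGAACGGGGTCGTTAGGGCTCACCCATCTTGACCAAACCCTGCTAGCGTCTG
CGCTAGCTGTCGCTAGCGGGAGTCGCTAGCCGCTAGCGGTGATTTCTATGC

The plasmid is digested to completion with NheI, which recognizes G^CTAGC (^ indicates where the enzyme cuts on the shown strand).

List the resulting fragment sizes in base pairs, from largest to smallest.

69, 13, 12, 10, 7 bp

NheI sites (GCTAGC) start at positions 50, 62, 72, 85, 92.
NheI cuts after the first base of each site, so after positions 50, 62, 72, 85, 92.
Circular molecule, 5 cuts → 5 fragments:
  51–62 → 12 bp
  63–72 → 10 bp
  73–85 → 13 bp
  86–92 → 7 bp
  93–111 then 1–50 → 19 + 50 = 69 bp
Sorted largest to smallest: 69, 13, 12, 10, 7 bp.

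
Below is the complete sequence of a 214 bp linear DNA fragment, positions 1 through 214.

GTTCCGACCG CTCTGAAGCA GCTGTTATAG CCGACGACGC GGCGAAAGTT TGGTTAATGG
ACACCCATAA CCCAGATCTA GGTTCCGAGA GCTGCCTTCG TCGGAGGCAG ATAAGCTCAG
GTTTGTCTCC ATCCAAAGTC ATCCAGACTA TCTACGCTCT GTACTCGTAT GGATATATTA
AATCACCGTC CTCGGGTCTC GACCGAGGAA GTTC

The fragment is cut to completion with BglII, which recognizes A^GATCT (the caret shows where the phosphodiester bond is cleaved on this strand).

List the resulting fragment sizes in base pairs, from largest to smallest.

140, 74 bp

The BglII site (AGATCT) starts at position 74.
BglII cuts after the first base of each site, so after position 74.
Linear molecule, 1 cut → 2 fragments:
  1–74 → 74 bp
  75–214 → 140 bp
Sorted largest to smallest: 140, 74 bp.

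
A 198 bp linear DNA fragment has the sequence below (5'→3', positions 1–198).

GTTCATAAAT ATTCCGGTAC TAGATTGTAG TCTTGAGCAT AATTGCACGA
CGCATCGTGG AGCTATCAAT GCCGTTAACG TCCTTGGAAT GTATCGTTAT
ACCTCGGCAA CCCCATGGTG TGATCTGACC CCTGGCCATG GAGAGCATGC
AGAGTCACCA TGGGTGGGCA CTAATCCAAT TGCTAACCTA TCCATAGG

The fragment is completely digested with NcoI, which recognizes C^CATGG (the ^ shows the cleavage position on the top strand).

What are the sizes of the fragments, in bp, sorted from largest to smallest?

113, 40, 23, 22 bp

NcoI sites (CCATGG) start at positions 113, 136, 158.
NcoI cuts after the first base of each site, so after positions 113, 136, 158.
Linear molecule, 3 cuts → 4 fragments:
  1–113 → 113 bp
  114–136 → 23 bp
  137–158 → 22 bp
  159–198 → 40 bp
Sorted largest to smallest: 113, 40, 23, 22 bp.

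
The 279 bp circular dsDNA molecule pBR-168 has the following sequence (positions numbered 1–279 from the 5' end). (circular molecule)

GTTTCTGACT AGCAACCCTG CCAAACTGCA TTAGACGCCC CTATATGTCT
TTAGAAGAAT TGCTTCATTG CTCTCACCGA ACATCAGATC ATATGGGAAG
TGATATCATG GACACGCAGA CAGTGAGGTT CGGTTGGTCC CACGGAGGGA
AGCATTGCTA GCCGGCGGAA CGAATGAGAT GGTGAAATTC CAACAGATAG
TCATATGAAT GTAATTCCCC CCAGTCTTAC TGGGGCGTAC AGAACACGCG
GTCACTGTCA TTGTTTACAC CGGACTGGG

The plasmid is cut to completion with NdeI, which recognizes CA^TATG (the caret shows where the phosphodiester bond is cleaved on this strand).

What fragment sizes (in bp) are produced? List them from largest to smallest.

NdeI sites (CATATG) start at positions 90, 202.
NdeI cuts after base 2 of each site, so after positions 91, 203.
Circular molecule, 2 cuts → 2 fragments:
  92–203 → 112 bp
  204–279 then 1–91 → 76 + 91 = 167 bp
Sorted largest to smallest: 167, 112 bp.

167, 112 bp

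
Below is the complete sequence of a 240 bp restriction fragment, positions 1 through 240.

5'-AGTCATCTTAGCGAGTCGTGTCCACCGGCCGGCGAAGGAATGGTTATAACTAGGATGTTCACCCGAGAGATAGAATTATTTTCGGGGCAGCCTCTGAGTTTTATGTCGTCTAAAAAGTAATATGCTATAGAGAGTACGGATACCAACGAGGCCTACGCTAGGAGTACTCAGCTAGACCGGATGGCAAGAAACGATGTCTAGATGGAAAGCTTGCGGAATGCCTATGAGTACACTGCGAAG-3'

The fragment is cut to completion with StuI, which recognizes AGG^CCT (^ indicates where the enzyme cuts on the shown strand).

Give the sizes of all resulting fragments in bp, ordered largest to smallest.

The StuI site (AGGCCT) starts at position 149.
StuI cuts after base 3 of each site, so after position 151.
Linear molecule, 1 cut → 2 fragments:
  1–151 → 151 bp
  152–240 → 89 bp
Sorted largest to smallest: 151, 89 bp.

151, 89 bp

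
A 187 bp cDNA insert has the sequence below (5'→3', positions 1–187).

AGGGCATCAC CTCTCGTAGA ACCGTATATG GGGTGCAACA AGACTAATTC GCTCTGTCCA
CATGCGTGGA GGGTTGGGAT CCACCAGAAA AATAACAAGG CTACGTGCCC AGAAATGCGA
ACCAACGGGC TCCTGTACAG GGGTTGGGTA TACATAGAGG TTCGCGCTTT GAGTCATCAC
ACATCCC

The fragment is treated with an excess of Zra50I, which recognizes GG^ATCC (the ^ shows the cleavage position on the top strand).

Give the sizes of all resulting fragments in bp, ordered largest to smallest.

109, 78 bp

The Zra50I site (GGATCC) starts at position 77.
Zra50I cuts after base 2 of each site, so after position 78.
Linear molecule, 1 cut → 2 fragments:
  1–78 → 78 bp
  79–187 → 109 bp
Sorted largest to smallest: 109, 78 bp.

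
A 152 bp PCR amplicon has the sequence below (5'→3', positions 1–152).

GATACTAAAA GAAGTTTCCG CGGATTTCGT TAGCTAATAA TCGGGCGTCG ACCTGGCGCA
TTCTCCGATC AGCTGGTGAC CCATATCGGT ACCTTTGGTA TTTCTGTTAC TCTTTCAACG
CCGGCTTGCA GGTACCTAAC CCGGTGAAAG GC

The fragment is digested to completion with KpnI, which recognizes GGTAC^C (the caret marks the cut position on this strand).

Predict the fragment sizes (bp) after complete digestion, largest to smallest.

92, 43, 17 bp

KpnI sites (GGTACC) start at positions 88, 131.
KpnI cuts after base 5 of each site (before the last base), so after positions 92, 135.
Linear molecule, 2 cuts → 3 fragments:
  1–92 → 92 bp
  93–135 → 43 bp
  136–152 → 17 bp
Sorted largest to smallest: 92, 43, 17 bp.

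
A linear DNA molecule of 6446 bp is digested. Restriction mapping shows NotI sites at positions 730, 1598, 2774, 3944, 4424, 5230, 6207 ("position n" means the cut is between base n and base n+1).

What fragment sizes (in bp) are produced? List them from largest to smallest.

Linear molecule, 7 cuts → 8 fragments:
  730 − 0 = 730 bp
  1598 − 730 = 868 bp
  2774 − 1598 = 1176 bp
  3944 − 2774 = 1170 bp
  4424 − 3944 = 480 bp
  5230 − 4424 = 806 bp
  6207 − 5230 = 977 bp
  6446 − 6207 = 239 bp
Sorted largest to smallest: 1176, 1170, 977, 868, 806, 730, 480, 239 bp.

1176, 1170, 977, 868, 806, 730, 480, 239 bp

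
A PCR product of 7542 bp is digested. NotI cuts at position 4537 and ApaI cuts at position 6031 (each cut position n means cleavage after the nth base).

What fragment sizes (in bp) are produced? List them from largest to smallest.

Combined cut positions (sorted): 4537, 6031.
Linear molecule, 2 cuts → 3 fragments:
  4537 − 0 = 4537 bp
  6031 − 4537 = 1494 bp
  7542 − 6031 = 1511 bp
Sorted largest to smallest: 4537, 1511, 1494 bp.

4537, 1511, 1494 bp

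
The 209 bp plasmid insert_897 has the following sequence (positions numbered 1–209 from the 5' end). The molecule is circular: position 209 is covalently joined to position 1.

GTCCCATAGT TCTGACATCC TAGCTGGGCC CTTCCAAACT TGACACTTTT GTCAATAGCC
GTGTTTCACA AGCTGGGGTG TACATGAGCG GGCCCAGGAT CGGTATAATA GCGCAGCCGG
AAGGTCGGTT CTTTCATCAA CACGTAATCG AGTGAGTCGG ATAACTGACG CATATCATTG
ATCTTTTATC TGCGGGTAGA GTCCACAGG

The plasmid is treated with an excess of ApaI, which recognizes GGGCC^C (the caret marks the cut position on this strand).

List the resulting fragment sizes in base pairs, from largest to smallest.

145, 64 bp

ApaI sites (GGGCCC) start at positions 26, 90.
ApaI cuts after base 5 of each site (before the last base), so after positions 30, 94.
Circular molecule, 2 cuts → 2 fragments:
  31–94 → 64 bp
  95–209 then 1–30 → 115 + 30 = 145 bp
Sorted largest to smallest: 145, 64 bp.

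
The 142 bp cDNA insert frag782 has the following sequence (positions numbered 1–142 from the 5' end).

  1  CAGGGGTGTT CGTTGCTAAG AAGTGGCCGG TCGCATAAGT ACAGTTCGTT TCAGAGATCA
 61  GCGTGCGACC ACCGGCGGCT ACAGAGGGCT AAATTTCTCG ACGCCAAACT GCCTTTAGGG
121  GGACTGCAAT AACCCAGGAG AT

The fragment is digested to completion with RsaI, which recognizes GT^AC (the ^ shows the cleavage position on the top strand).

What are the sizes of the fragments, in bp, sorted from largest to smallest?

The RsaI site (GTAC) starts at position 39.
RsaI cuts after base 2 of each site, so after position 40.
Linear molecule, 1 cut → 2 fragments:
  1–40 → 40 bp
  41–142 → 102 bp
Sorted largest to smallest: 102, 40 bp.

102, 40 bp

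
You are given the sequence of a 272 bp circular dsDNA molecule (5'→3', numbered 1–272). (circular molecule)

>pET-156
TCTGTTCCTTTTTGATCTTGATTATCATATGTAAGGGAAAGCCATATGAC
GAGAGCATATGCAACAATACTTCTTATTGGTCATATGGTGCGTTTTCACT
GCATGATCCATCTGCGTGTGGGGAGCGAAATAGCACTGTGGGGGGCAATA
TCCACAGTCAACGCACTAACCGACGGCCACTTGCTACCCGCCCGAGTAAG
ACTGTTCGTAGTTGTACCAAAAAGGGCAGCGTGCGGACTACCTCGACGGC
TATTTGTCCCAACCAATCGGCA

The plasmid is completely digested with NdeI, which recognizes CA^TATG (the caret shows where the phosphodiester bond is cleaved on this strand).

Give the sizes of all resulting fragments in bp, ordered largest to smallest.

NdeI sites (CATATG) start at positions 26, 43, 56, 82.
NdeI cuts after base 2 of each site, so after positions 27, 44, 57, 83.
Circular molecule, 4 cuts → 4 fragments:
  28–44 → 17 bp
  45–57 → 13 bp
  58–83 → 26 bp
  84–272 then 1–27 → 189 + 27 = 216 bp
Sorted largest to smallest: 216, 26, 17, 13 bp.

216, 26, 17, 13 bp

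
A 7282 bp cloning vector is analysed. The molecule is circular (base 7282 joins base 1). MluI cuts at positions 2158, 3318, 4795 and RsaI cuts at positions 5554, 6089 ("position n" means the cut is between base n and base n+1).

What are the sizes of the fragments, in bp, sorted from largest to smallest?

Combined cut positions (sorted): 2158, 3318, 4795, 5554, 6089.
Circular molecule, 5 cuts → 5 fragments:
  3318 − 2158 = 1160 bp
  4795 − 3318 = 1477 bp
  5554 − 4795 = 759 bp
  6089 − 5554 = 535 bp
  wrap: 7282 − 6089 + 2158 = 3351 bp
Sorted largest to smallest: 3351, 1477, 1160, 759, 535 bp.

3351, 1477, 1160, 759, 535 bp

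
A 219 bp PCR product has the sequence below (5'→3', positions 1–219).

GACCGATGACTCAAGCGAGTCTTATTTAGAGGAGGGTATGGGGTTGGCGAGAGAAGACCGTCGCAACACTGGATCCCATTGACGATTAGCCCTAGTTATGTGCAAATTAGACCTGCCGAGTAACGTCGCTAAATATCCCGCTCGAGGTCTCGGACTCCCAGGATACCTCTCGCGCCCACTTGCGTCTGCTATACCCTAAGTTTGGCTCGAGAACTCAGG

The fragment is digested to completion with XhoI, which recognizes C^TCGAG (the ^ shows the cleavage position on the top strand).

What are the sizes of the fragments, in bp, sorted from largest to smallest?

141, 65, 13 bp

XhoI sites (CTCGAG) start at positions 141, 206.
XhoI cuts after the first base of each site, so after positions 141, 206.
Linear molecule, 2 cuts → 3 fragments:
  1–141 → 141 bp
  142–206 → 65 bp
  207–219 → 13 bp
Sorted largest to smallest: 141, 65, 13 bp.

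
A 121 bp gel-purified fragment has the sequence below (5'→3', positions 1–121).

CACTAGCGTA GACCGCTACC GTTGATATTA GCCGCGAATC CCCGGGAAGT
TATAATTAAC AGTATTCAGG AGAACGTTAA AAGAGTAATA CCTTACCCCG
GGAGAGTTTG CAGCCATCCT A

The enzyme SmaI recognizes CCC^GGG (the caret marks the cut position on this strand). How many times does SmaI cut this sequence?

2

CCCGGG occurs starting at positions 41, 97.
SmaI cuts at 2 sites.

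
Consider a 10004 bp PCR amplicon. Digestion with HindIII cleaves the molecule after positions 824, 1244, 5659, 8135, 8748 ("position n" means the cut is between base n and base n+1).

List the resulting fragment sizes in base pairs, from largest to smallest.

4415, 2476, 1256, 824, 613, 420 bp

Linear molecule, 5 cuts → 6 fragments:
  824 − 0 = 824 bp
  1244 − 824 = 420 bp
  5659 − 1244 = 4415 bp
  8135 − 5659 = 2476 bp
  8748 − 8135 = 613 bp
  10004 − 8748 = 1256 bp
Sorted largest to smallest: 4415, 2476, 1256, 824, 613, 420 bp.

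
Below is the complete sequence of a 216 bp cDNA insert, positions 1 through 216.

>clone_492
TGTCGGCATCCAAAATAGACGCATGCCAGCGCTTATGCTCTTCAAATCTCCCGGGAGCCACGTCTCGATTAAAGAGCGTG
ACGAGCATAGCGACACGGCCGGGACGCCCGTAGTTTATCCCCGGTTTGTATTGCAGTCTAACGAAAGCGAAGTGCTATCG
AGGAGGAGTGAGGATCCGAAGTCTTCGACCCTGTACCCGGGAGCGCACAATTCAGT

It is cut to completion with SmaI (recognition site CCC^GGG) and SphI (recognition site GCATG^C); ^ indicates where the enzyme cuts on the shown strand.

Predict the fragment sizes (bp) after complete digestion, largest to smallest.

SmaI sites (CCCGGG) start at positions 50, 196.
SmaI cuts after base 3 of each site, so after positions 52, 198.
The SphI site (GCATGC) starts at position 21.
SphI cuts after base 5 of each site (before the last base), so after position 25.
Combined cut positions: 25, 52, 198.
Linear molecule, 3 cuts → 4 fragments:
  1–25 → 25 bp
  26–52 → 27 bp
  53–198 → 146 bp
  199–216 → 18 bp
Sorted largest to smallest: 146, 27, 25, 18 bp.

146, 27, 25, 18 bp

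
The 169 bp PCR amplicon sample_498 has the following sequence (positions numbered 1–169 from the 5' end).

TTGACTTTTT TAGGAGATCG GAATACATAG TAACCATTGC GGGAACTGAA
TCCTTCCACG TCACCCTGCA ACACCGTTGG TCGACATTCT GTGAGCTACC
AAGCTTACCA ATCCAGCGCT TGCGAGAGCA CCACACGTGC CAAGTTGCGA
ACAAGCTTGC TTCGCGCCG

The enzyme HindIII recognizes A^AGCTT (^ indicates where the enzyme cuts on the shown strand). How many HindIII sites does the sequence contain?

AAGCTT occurs starting at positions 101, 153.
HindIII cuts at 2 sites.

2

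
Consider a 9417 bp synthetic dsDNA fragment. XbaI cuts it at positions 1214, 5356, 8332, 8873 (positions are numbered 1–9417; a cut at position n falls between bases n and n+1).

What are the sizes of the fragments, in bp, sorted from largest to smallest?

4142, 2976, 1214, 544, 541 bp

Linear molecule, 4 cuts → 5 fragments:
  1214 − 0 = 1214 bp
  5356 − 1214 = 4142 bp
  8332 − 5356 = 2976 bp
  8873 − 8332 = 541 bp
  9417 − 8873 = 544 bp
Sorted largest to smallest: 4142, 2976, 1214, 544, 541 bp.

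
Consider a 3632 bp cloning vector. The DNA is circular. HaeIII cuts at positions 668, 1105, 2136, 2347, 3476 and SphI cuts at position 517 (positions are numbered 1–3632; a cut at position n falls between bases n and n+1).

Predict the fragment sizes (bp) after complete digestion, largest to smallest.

1129, 1031, 673, 437, 211, 151 bp

Combined cut positions (sorted): 517, 668, 1105, 2136, 2347, 3476.
Circular molecule, 6 cuts → 6 fragments:
  668 − 517 = 151 bp
  1105 − 668 = 437 bp
  2136 − 1105 = 1031 bp
  2347 − 2136 = 211 bp
  3476 − 2347 = 1129 bp
  wrap: 3632 − 3476 + 517 = 673 bp
Sorted largest to smallest: 1129, 1031, 673, 437, 211, 151 bp.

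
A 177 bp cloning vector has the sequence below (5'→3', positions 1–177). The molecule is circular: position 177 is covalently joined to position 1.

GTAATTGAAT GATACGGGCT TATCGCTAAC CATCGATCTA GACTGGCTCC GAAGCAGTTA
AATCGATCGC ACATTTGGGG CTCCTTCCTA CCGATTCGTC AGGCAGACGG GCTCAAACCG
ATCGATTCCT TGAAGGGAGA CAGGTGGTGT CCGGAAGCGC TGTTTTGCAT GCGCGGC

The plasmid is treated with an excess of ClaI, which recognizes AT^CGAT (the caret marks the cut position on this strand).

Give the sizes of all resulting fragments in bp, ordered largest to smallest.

88, 59, 30 bp

ClaI sites (ATCGAT) start at positions 32, 62, 121.
ClaI cuts after base 2 of each site, so after positions 33, 63, 122.
Circular molecule, 3 cuts → 3 fragments:
  34–63 → 30 bp
  64–122 → 59 bp
  123–177 then 1–33 → 55 + 33 = 88 bp
Sorted largest to smallest: 88, 59, 30 bp.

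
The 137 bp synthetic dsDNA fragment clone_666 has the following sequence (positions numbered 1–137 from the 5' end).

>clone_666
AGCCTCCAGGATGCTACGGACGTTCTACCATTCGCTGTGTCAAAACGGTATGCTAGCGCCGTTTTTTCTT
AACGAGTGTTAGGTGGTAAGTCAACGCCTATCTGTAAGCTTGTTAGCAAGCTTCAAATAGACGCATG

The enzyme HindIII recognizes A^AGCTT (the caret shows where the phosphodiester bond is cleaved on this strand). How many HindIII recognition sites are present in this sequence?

2

AAGCTT occurs starting at positions 106, 118.
HindIII cuts at 2 sites.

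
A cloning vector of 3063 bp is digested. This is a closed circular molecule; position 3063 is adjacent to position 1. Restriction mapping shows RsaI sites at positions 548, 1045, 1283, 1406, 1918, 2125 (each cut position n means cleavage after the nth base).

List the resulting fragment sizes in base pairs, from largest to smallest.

Circular molecule, 6 cuts → 6 fragments:
  1045 − 548 = 497 bp
  1283 − 1045 = 238 bp
  1406 − 1283 = 123 bp
  1918 − 1406 = 512 bp
  2125 − 1918 = 207 bp
  wrap: 3063 − 2125 + 548 = 1486 bp
Sorted largest to smallest: 1486, 512, 497, 238, 207, 123 bp.

1486, 512, 497, 238, 207, 123 bp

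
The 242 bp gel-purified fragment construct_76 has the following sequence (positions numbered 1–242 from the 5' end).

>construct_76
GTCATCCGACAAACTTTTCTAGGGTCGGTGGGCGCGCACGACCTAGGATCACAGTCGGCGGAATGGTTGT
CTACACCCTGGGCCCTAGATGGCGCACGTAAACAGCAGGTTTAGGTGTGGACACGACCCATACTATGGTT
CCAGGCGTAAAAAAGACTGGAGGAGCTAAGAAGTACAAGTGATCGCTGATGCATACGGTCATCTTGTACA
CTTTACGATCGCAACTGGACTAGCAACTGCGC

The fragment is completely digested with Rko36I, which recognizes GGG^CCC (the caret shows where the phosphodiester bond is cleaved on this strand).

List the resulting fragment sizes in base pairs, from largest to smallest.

The Rko36I site (GGGCCC) starts at position 80.
Rko36I cuts after base 3 of each site, so after position 82.
Linear molecule, 1 cut → 2 fragments:
  1–82 → 82 bp
  83–242 → 160 bp
Sorted largest to smallest: 160, 82 bp.

160, 82 bp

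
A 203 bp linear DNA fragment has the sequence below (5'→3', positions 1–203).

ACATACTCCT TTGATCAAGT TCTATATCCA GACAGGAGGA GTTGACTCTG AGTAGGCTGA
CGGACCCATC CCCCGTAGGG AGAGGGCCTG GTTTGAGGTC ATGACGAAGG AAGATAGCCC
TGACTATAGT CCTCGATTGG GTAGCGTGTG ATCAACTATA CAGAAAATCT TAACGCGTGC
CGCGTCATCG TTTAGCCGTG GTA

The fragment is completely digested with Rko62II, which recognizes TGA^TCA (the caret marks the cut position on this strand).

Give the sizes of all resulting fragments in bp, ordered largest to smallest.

137, 52, 14 bp

Rko62II sites (TGATCA) start at positions 12, 149.
Rko62II cuts after base 3 of each site, so after positions 14, 151.
Linear molecule, 2 cuts → 3 fragments:
  1–14 → 14 bp
  15–151 → 137 bp
  152–203 → 52 bp
Sorted largest to smallest: 137, 52, 14 bp.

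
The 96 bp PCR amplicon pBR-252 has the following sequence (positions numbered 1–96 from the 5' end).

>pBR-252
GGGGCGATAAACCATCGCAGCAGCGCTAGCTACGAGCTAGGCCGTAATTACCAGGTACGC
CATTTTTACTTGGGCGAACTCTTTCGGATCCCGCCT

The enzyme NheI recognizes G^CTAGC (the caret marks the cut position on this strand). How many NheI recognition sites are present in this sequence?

1

GCTAGC occurs starting at position 25.
NheI cuts at 1 site.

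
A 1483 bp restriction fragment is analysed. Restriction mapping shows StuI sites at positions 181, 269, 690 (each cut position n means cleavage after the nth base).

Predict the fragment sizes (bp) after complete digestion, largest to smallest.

Linear molecule, 3 cuts → 4 fragments:
  181 − 0 = 181 bp
  269 − 181 = 88 bp
  690 − 269 = 421 bp
  1483 − 690 = 793 bp
Sorted largest to smallest: 793, 421, 181, 88 bp.

793, 421, 181, 88 bp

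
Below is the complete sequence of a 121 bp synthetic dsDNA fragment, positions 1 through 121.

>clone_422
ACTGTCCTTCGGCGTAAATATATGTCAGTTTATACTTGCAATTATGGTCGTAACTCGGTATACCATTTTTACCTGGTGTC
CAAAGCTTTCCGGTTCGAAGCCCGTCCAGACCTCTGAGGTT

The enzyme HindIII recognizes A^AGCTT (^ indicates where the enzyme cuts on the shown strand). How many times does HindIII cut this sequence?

AAGCTT occurs starting at position 83.
HindIII cuts at 1 site.

1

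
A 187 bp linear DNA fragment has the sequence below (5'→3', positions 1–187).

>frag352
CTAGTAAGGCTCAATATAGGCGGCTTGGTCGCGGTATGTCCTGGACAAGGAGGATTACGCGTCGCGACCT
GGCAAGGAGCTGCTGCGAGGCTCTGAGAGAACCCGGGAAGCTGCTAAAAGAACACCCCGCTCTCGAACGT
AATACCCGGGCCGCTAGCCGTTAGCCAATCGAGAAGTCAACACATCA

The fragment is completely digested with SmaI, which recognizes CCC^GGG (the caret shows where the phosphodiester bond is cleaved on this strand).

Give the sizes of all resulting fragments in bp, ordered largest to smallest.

SmaI sites (CCCGGG) start at positions 102, 145.
SmaI cuts after base 3 of each site, so after positions 104, 147.
Linear molecule, 2 cuts → 3 fragments:
  1–104 → 104 bp
  105–147 → 43 bp
  148–187 → 40 bp
Sorted largest to smallest: 104, 43, 40 bp.

104, 43, 40 bp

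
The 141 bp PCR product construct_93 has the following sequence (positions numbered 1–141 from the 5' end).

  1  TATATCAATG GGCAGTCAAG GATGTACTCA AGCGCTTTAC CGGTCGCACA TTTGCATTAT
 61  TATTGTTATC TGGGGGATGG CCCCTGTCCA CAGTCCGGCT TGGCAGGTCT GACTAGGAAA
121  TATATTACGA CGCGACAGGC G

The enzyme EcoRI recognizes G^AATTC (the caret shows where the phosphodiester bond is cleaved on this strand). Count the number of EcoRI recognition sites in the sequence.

0

No occurrence of GAATTC is present in the sequence.
EcoRI does not cut: 0 sites.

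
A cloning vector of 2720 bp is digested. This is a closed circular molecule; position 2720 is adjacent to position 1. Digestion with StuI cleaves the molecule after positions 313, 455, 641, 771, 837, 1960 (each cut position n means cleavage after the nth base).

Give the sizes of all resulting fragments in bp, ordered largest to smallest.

1123, 1073, 186, 142, 130, 66 bp

Circular molecule, 6 cuts → 6 fragments:
  455 − 313 = 142 bp
  641 − 455 = 186 bp
  771 − 641 = 130 bp
  837 − 771 = 66 bp
  1960 − 837 = 1123 bp
  wrap: 2720 − 1960 + 313 = 1073 bp
Sorted largest to smallest: 1123, 1073, 186, 142, 130, 66 bp.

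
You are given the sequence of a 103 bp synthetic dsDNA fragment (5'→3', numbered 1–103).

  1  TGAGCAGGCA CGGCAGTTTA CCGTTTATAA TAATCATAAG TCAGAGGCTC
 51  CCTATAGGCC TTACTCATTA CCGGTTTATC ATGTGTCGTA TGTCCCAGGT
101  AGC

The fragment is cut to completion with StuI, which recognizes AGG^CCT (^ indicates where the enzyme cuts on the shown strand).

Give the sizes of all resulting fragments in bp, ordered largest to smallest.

58, 45 bp

The StuI site (AGGCCT) starts at position 56.
StuI cuts after base 3 of each site, so after position 58.
Linear molecule, 1 cut → 2 fragments:
  1–58 → 58 bp
  59–103 → 45 bp
Sorted largest to smallest: 58, 45 bp.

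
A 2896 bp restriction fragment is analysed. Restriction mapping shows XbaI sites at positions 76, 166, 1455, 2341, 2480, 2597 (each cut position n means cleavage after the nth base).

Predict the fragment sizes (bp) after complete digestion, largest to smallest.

Linear molecule, 6 cuts → 7 fragments:
  76 − 0 = 76 bp
  166 − 76 = 90 bp
  1455 − 166 = 1289 bp
  2341 − 1455 = 886 bp
  2480 − 2341 = 139 bp
  2597 − 2480 = 117 bp
  2896 − 2597 = 299 bp
Sorted largest to smallest: 1289, 886, 299, 139, 117, 90, 76 bp.

1289, 886, 299, 139, 117, 90, 76 bp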